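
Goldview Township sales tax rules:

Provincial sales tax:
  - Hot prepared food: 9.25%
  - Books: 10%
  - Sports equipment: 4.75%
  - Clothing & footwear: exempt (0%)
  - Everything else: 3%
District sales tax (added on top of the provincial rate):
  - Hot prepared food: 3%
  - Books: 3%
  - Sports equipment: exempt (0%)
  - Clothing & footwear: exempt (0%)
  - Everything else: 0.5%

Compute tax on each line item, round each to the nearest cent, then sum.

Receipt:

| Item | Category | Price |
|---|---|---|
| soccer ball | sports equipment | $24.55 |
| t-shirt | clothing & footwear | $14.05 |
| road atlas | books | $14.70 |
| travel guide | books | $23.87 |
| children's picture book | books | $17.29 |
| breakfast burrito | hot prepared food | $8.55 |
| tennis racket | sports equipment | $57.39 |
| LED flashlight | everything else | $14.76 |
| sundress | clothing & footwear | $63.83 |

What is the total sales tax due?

$12.73

Soccer ball $24.55: sports equipment → 4.75% + 0% district = 4.75% → $1.17
T-shirt $14.05: clothing & footwear → 0% + 0% district = 0% → $0.00
Road atlas $14.70: books → 10% + 3% district = 13% → $1.91
Travel guide $23.87: books → 10% + 3% district = 13% → $3.10
Children's picture book $17.29: books → 10% + 3% district = 13% → $2.25
Breakfast burrito $8.55: hot prepared food → 9.25% + 3% district = 12.25% → $1.05
Tennis racket $57.39: sports equipment → 4.75% + 0% district = 4.75% → $2.73
LED flashlight $14.76: everything else → 3% + 0.5% district = 3.5% → $0.52
Sundress $63.83: clothing & footwear → 0% + 0% district = 0% → $0.00
Total tax = $1.17 + $1.91 + $3.10 + $2.25 + $1.05 + $2.73 + $0.52 = $12.73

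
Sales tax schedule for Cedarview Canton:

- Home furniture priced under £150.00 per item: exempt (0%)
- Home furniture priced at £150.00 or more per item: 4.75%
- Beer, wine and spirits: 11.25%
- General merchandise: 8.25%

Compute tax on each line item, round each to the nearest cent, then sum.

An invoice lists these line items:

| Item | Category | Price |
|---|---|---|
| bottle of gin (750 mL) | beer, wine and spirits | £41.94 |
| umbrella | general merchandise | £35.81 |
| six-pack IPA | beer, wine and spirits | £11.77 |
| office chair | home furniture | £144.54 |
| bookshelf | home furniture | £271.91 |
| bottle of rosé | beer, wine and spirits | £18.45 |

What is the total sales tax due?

£23.99

Bottle of gin (750 mL) £41.94: beer, wine and spirits → 11.25% → £4.72
Umbrella £35.81: general merchandise → 8.25% → £2.95
Six-pack IPA £11.77: beer, wine and spirits → 11.25% → £1.32
Office chair £144.54: home furniture, under £150.00 → 0% → £0.00
Bookshelf £271.91: home furniture, £150.00 or more → 4.75% → £12.92
Bottle of rosé £18.45: beer, wine and spirits → 11.25% → £2.08
Total tax = £4.72 + £2.95 + £1.32 + £12.92 + £2.08 = £23.99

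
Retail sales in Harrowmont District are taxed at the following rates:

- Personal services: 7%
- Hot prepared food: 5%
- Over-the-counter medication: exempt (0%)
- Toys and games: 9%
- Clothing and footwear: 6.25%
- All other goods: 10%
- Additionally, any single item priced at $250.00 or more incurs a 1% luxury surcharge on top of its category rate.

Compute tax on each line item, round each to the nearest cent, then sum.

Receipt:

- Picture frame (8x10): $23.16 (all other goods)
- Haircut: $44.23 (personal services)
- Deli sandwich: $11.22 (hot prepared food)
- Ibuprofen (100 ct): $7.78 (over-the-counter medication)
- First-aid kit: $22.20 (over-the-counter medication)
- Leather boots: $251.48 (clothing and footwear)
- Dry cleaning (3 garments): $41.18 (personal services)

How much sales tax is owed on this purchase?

Picture frame (8x10) $23.16: all other goods → 10% → $2.32
Haircut $44.23: personal services → 7% → $3.10
Deli sandwich $11.22: hot prepared food → 5% → $0.56
Ibuprofen (100 ct) $7.78: over-the-counter medication → 0% → $0.00
First-aid kit $22.20: over-the-counter medication → 0% → $0.00
Leather boots $251.48: clothing and footwear → 6.25% + 1% surcharge = 7.25% → $18.23
Dry cleaning (3 garments) $41.18: personal services → 7% → $2.88
Total tax = $2.32 + $3.10 + $0.56 + $18.23 + $2.88 = $27.09

$27.09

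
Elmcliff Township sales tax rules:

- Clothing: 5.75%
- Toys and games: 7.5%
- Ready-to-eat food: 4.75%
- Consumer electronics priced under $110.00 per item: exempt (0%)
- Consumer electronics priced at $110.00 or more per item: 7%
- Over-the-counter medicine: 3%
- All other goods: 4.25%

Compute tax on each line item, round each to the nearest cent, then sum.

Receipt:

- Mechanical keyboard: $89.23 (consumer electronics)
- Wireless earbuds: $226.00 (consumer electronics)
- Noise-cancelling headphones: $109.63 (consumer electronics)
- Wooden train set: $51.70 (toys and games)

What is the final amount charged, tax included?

$496.26

Mechanical keyboard $89.23: consumer electronics, under $110.00 → 0% → $0.00
Wireless earbuds $226.00: consumer electronics, $110.00 or more → 7% → $15.82
Noise-cancelling headphones $109.63: consumer electronics, under $110.00 → 0% → $0.00
Wooden train set $51.70: toys and games → 7.5% → $3.88
Subtotal = $476.56; tax = $19.70; total due = $496.26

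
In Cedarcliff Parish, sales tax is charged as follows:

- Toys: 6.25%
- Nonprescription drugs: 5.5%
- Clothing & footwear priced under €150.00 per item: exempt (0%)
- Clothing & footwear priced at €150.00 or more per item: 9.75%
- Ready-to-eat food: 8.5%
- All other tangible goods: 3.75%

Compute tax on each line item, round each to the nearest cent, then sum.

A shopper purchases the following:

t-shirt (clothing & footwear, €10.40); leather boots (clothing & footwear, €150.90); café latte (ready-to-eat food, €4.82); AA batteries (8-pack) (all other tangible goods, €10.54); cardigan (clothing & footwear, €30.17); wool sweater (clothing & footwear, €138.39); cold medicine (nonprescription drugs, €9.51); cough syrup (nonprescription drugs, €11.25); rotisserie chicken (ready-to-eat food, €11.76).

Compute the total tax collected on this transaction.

€17.66

T-shirt €10.40: clothing & footwear, under €150.00 → 0% → €0.00
Leather boots €150.90: clothing & footwear, €150.00 or more → 9.75% → €14.71
Café latte €4.82: ready-to-eat food → 8.5% → €0.41
AA batteries (8-pack) €10.54: all other tangible goods → 3.75% → €0.40
Cardigan €30.17: clothing & footwear, under €150.00 → 0% → €0.00
Wool sweater €138.39: clothing & footwear, under €150.00 → 0% → €0.00
Cold medicine €9.51: nonprescription drugs → 5.5% → €0.52
Cough syrup €11.25: nonprescription drugs → 5.5% → €0.62
Rotisserie chicken €11.76: ready-to-eat food → 8.5% → €1.00
Total tax = €14.71 + €0.41 + €0.40 + €0.52 + €0.62 + €1.00 = €17.66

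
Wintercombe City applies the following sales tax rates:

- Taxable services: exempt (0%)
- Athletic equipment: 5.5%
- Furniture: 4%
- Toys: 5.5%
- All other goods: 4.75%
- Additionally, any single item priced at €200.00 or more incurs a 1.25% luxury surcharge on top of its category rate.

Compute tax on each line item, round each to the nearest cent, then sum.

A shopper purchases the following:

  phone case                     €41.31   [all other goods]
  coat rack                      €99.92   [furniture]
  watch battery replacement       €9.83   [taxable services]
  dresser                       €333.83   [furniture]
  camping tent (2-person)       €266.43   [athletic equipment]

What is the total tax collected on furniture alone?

€21.53

Coat rack €99.92: furniture → 4% → €4.00
Dresser €333.83: furniture → 4% + 1.25% surcharge = 5.25% → €17.53
Tax on furniture = €4.00 + €17.53 = €21.53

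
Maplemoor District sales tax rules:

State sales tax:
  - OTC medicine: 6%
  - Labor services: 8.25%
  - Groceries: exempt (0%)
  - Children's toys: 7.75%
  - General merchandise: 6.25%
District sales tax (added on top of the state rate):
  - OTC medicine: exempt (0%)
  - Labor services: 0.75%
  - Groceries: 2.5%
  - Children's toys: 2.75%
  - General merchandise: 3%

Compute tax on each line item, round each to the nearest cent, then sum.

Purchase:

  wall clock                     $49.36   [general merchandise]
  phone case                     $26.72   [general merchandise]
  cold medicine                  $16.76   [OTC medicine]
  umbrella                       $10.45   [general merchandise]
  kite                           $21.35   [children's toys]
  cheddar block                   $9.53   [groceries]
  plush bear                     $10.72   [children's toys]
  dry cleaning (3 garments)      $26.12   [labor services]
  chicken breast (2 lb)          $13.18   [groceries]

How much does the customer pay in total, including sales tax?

Wall clock $49.36: general merchandise → 6.25% + 3% district = 9.25% → $4.57
Phone case $26.72: general merchandise → 6.25% + 3% district = 9.25% → $2.47
Cold medicine $16.76: OTC medicine → 6% + 0% district = 6% → $1.01
Umbrella $10.45: general merchandise → 6.25% + 3% district = 9.25% → $0.97
Kite $21.35: children's toys → 7.75% + 2.75% district = 10.5% → $2.24
Cheddar block $9.53: groceries → 0% + 2.5% district = 2.5% → $0.24
Plush bear $10.72: children's toys → 7.75% + 2.75% district = 10.5% → $1.13
Dry cleaning (3 garments) $26.12: labor services → 8.25% + 0.75% district = 9% → $2.35
Chicken breast (2 lb) $13.18: groceries → 0% + 2.5% district = 2.5% → $0.33
Subtotal = $184.19; tax = $15.31; total due = $199.50

$199.50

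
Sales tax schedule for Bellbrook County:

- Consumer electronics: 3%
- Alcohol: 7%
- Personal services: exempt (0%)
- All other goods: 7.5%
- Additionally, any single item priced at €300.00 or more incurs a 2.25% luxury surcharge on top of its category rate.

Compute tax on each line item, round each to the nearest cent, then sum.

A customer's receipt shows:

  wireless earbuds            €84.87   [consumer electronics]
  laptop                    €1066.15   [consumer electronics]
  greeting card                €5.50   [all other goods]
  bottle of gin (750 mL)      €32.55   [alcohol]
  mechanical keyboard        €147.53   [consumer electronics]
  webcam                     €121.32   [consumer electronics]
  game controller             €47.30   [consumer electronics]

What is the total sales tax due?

€70.70

Wireless earbuds €84.87: consumer electronics → 3% → €2.55
Laptop €1066.15: consumer electronics → 3% + 2.25% surcharge = 5.25% → €55.97
Greeting card €5.50: all other goods → 7.5% → €0.41
Bottle of gin (750 mL) €32.55: alcohol → 7% → €2.28
Mechanical keyboard €147.53: consumer electronics → 3% → €4.43
Webcam €121.32: consumer electronics → 3% → €3.64
Game controller €47.30: consumer electronics → 3% → €1.42
Total tax = €2.55 + €55.97 + €0.41 + €2.28 + €4.43 + €3.64 + €1.42 = €70.70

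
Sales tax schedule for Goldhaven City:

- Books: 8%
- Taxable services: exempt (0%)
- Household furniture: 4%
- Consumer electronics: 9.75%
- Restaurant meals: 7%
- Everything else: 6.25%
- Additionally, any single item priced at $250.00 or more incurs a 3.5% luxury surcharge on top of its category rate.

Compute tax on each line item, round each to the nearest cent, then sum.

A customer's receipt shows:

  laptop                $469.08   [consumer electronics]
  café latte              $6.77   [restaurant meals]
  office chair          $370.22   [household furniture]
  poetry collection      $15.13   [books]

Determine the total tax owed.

Laptop $469.08: consumer electronics → 9.75% + 3.5% surcharge = 13.25% → $62.15
Café latte $6.77: restaurant meals → 7% → $0.47
Office chair $370.22: household furniture → 4% + 3.5% surcharge = 7.5% → $27.77
Poetry collection $15.13: books → 8% → $1.21
Total tax = $62.15 + $0.47 + $27.77 + $1.21 = $91.60

$91.60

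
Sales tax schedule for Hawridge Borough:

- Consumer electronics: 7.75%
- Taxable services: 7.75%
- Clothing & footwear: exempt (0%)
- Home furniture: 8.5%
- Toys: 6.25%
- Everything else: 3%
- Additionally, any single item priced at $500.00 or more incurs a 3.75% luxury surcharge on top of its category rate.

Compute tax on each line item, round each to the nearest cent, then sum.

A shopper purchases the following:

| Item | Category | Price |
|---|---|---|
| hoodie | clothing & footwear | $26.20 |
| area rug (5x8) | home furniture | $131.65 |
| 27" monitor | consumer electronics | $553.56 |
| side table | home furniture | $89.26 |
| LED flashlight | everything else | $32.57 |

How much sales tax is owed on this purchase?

$83.42

Hoodie $26.20: clothing & footwear → 0% → $0.00
Area rug (5x8) $131.65: home furniture → 8.5% → $11.19
27" monitor $553.56: consumer electronics → 7.75% + 3.75% surcharge = 11.5% → $63.66
Side table $89.26: home furniture → 8.5% → $7.59
LED flashlight $32.57: everything else → 3% → $0.98
Total tax = $11.19 + $63.66 + $7.59 + $0.98 = $83.42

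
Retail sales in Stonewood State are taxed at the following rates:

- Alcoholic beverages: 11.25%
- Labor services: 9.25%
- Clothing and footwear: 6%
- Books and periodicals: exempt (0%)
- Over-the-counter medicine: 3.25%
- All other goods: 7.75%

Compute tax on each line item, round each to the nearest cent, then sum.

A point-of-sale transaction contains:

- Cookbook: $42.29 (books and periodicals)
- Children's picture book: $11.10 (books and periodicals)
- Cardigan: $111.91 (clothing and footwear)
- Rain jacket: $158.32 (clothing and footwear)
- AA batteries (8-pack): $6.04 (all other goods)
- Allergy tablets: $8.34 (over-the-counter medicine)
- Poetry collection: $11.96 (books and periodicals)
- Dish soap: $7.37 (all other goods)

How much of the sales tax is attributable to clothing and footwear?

$16.21

Cardigan $111.91: clothing and footwear → 6% → $6.71
Rain jacket $158.32: clothing and footwear → 6% → $9.50
Tax on clothing and footwear = $6.71 + $9.50 = $16.21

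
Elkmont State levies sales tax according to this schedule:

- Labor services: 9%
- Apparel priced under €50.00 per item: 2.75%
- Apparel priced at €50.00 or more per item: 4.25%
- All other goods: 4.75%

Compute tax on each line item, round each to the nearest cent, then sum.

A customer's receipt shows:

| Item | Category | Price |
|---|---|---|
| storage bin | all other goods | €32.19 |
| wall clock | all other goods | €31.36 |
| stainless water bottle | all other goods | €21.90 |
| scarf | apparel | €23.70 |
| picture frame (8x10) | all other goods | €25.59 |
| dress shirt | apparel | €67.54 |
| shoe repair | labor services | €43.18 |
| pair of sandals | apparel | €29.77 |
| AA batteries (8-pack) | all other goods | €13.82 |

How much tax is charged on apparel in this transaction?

Scarf €23.70: apparel, under €50.00 → 2.75% → €0.65
Dress shirt €67.54: apparel, €50.00 or more → 4.25% → €2.87
Pair of sandals €29.77: apparel, under €50.00 → 2.75% → €0.82
Tax on apparel = €0.65 + €2.87 + €0.82 = €4.34

€4.34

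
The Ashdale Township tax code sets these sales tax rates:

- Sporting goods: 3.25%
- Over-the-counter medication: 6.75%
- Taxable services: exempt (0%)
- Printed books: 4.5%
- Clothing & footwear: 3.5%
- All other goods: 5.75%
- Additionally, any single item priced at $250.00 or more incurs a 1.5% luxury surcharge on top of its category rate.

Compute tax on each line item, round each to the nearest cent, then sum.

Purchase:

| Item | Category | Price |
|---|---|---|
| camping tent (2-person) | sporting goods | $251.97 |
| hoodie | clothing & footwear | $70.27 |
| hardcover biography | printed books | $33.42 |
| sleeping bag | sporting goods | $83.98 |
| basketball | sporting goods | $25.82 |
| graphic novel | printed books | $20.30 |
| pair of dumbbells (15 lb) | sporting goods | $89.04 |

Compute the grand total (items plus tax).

Camping tent (2-person) $251.97: sporting goods → 3.25% + 1.5% surcharge = 4.75% → $11.97
Hoodie $70.27: clothing & footwear → 3.5% → $2.46
Hardcover biography $33.42: printed books → 4.5% → $1.50
Sleeping bag $83.98: sporting goods → 3.25% → $2.73
Basketball $25.82: sporting goods → 3.25% → $0.84
Graphic novel $20.30: printed books → 4.5% → $0.91
Pair of dumbbells (15 lb) $89.04: sporting goods → 3.25% → $2.89
Subtotal = $574.80; tax = $23.30; total due = $598.10

$598.10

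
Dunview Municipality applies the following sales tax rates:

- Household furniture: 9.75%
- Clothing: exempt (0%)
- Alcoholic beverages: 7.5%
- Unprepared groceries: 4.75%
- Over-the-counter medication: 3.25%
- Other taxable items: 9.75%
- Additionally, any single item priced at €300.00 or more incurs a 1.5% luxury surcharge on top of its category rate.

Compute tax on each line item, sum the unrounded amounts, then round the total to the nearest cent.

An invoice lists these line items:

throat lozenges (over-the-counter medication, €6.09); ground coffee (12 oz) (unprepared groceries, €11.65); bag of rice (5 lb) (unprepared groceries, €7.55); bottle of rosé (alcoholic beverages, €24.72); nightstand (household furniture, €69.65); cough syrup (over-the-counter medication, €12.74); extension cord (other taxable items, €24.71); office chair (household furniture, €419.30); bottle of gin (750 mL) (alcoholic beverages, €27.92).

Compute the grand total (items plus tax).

Throat lozenges €6.09: over-the-counter medication → 3.25% → €0.197925
Ground coffee (12 oz) €11.65: unprepared groceries → 4.75% → €0.553375
Bag of rice (5 lb) €7.55: unprepared groceries → 4.75% → €0.358625
Bottle of rosé €24.72: alcoholic beverages → 7.5% → €1.854
Nightstand €69.65: household furniture → 9.75% → €6.790875
Cough syrup €12.74: over-the-counter medication → 3.25% → €0.41405
Extension cord €24.71: other taxable items → 9.75% → €2.409225
Office chair €419.30: household furniture → 9.75% + 1.5% surcharge = 11.25% → €47.17125
Bottle of gin (750 mL) €27.92: alcoholic beverages → 7.5% → €2.094
Subtotal = €604.33; unrounded tax = €61.843325 → €61.84; total due = €666.17

€666.17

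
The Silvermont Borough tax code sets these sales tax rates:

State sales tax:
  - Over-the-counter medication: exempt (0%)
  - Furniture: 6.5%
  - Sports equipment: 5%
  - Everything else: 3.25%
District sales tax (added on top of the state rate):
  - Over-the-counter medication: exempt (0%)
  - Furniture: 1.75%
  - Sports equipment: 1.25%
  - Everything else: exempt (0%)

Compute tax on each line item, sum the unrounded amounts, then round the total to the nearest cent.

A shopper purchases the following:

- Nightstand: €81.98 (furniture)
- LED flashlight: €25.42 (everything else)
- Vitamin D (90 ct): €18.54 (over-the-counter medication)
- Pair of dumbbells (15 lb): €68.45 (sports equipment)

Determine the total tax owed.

€11.87

Nightstand €81.98: furniture → 6.5% + 1.75% district = 8.25% → €6.76335
LED flashlight €25.42: everything else → 3.25% + 0% district = 3.25% → €0.82615
Vitamin D (90 ct) €18.54: over-the-counter medication → 0% + 0% district = 0% → €0.00
Pair of dumbbells (15 lb) €68.45: sports equipment → 5% + 1.25% district = 6.25% → €4.278125
Unrounded tax sum = €11.867625 → €11.87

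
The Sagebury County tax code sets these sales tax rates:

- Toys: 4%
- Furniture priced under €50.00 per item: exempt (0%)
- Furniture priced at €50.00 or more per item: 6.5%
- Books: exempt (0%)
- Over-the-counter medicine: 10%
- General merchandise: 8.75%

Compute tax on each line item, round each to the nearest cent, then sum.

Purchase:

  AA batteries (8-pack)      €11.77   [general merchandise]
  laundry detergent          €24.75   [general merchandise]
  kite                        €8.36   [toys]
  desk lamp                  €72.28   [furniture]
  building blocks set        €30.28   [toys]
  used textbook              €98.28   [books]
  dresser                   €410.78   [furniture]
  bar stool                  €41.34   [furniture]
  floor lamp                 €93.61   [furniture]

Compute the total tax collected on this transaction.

€42.22

AA batteries (8-pack) €11.77: general merchandise → 8.75% → €1.03
Laundry detergent €24.75: general merchandise → 8.75% → €2.17
Kite €8.36: toys → 4% → €0.33
Desk lamp €72.28: furniture, €50.00 or more → 6.5% → €4.70
Building blocks set €30.28: toys → 4% → €1.21
Used textbook €98.28: books → 0% → €0.00
Dresser €410.78: furniture, €50.00 or more → 6.5% → €26.70
Bar stool €41.34: furniture, under €50.00 → 0% → €0.00
Floor lamp €93.61: furniture, €50.00 or more → 6.5% → €6.08
Total tax = €1.03 + €2.17 + €0.33 + €4.70 + €1.21 + €26.70 + €6.08 = €42.22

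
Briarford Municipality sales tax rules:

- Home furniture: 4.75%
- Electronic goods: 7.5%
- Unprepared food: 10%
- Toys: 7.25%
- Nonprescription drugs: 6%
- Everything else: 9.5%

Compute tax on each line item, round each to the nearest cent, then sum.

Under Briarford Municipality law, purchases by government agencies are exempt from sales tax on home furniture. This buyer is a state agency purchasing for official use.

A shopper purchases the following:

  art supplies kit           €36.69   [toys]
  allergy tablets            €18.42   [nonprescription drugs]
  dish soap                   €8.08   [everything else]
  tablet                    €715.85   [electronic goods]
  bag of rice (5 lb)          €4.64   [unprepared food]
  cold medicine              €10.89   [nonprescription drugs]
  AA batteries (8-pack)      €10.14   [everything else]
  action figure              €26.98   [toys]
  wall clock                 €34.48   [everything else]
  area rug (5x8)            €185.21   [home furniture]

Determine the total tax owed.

€65.54

Art supplies kit €36.69: toys → 7.25% → €2.66
Allergy tablets €18.42: nonprescription drugs → 6% → €1.11
Dish soap €8.08: everything else → 9.5% → €0.77
Tablet €715.85: electronic goods → 7.5% → €53.69
Bag of rice (5 lb) €4.64: unprepared food → 10% → €0.46
Cold medicine €10.89: nonprescription drugs → 6% → €0.65
AA batteries (8-pack) €10.14: everything else → 9.5% → €0.96
Action figure €26.98: toys → 7.25% → €1.96
Wall clock €34.48: everything else → 9.5% → €3.28
Area rug (5x8) €185.21: home furniture, buyer-exempt → 0% → €0.00
Total tax = €2.66 + €1.11 + €0.77 + €53.69 + €0.46 + €0.65 + €0.96 + €1.96 + €3.28 = €65.54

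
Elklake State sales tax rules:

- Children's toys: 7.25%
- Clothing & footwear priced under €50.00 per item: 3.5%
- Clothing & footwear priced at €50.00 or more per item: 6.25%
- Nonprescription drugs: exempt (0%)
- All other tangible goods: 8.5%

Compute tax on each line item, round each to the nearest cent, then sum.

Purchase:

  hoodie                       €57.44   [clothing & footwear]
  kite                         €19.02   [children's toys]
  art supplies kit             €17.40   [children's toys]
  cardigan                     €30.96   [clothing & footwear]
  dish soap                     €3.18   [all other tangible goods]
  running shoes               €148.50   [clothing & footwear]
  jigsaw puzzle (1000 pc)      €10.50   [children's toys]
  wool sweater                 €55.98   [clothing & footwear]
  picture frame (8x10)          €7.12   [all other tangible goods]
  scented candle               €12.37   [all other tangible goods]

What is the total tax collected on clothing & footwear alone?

Hoodie €57.44: clothing & footwear, €50.00 or more → 6.25% → €3.59
Cardigan €30.96: clothing & footwear, under €50.00 → 3.5% → €1.08
Running shoes €148.50: clothing & footwear, €50.00 or more → 6.25% → €9.28
Wool sweater €55.98: clothing & footwear, €50.00 or more → 6.25% → €3.50
Tax on clothing & footwear = €3.59 + €1.08 + €9.28 + €3.50 = €17.45

€17.45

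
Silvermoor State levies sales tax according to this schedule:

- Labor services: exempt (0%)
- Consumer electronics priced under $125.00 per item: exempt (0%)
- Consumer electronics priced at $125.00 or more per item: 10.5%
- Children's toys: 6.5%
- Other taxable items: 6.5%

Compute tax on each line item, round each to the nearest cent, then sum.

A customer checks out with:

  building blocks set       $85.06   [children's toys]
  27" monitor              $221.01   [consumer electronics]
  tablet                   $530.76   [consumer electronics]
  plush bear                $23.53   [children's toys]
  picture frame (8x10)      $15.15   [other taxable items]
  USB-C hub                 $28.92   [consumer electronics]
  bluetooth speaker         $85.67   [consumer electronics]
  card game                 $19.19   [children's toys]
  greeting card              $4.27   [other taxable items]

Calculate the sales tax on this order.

Building blocks set $85.06: children's toys → 6.5% → $5.53
27" monitor $221.01: consumer electronics, $125.00 or more → 10.5% → $23.21
Tablet $530.76: consumer electronics, $125.00 or more → 10.5% → $55.73
Plush bear $23.53: children's toys → 6.5% → $1.53
Picture frame (8x10) $15.15: other taxable items → 6.5% → $0.98
USB-C hub $28.92: consumer electronics, under $125.00 → 0% → $0.00
Bluetooth speaker $85.67: consumer electronics, under $125.00 → 0% → $0.00
Card game $19.19: children's toys → 6.5% → $1.25
Greeting card $4.27: other taxable items → 6.5% → $0.28
Total tax = $5.53 + $23.21 + $55.73 + $1.53 + $0.98 + $1.25 + $0.28 = $88.51

$88.51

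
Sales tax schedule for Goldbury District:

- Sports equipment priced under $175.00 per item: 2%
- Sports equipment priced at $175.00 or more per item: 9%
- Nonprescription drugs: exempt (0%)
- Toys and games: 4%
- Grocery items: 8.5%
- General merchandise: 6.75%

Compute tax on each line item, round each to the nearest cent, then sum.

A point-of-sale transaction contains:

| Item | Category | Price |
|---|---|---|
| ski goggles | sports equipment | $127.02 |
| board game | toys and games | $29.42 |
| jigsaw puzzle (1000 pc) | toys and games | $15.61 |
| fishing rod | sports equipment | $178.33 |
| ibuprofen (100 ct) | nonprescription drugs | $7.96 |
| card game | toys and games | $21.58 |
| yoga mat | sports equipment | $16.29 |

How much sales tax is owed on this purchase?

$21.58

Ski goggles $127.02: sports equipment, under $175.00 → 2% → $2.54
Board game $29.42: toys and games → 4% → $1.18
Jigsaw puzzle (1000 pc) $15.61: toys and games → 4% → $0.62
Fishing rod $178.33: sports equipment, $175.00 or more → 9% → $16.05
Ibuprofen (100 ct) $7.96: nonprescription drugs → 0% → $0.00
Card game $21.58: toys and games → 4% → $0.86
Yoga mat $16.29: sports equipment, under $175.00 → 2% → $0.33
Total tax = $2.54 + $1.18 + $0.62 + $16.05 + $0.86 + $0.33 = $21.58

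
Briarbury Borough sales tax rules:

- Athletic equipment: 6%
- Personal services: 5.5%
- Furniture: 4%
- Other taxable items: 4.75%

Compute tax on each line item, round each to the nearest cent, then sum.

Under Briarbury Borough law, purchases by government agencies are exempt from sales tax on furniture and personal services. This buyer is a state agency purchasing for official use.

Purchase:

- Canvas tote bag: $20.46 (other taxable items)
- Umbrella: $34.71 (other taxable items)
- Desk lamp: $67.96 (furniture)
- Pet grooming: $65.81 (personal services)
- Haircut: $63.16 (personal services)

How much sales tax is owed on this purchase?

$2.62

Canvas tote bag $20.46: other taxable items → 4.75% → $0.97
Umbrella $34.71: other taxable items → 4.75% → $1.65
Desk lamp $67.96: furniture, buyer-exempt → 0% → $0.00
Pet grooming $65.81: personal services, buyer-exempt → 0% → $0.00
Haircut $63.16: personal services, buyer-exempt → 0% → $0.00
Total tax = $0.97 + $1.65 = $2.62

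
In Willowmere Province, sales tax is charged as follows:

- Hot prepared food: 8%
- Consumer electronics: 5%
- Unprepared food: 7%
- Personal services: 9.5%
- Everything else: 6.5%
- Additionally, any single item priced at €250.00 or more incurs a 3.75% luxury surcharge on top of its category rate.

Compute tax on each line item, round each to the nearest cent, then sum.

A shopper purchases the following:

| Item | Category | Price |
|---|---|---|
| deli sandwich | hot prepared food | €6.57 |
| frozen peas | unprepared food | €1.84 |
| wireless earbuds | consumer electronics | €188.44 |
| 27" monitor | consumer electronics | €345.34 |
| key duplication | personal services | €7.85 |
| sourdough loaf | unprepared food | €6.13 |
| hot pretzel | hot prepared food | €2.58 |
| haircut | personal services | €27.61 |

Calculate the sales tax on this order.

€44.31

Deli sandwich €6.57: hot prepared food → 8% → €0.53
Frozen peas €1.84: unprepared food → 7% → €0.13
Wireless earbuds €188.44: consumer electronics → 5% → €9.42
27" monitor €345.34: consumer electronics → 5% + 3.75% surcharge = 8.75% → €30.22
Key duplication €7.85: personal services → 9.5% → €0.75
Sourdough loaf €6.13: unprepared food → 7% → €0.43
Hot pretzel €2.58: hot prepared food → 8% → €0.21
Haircut €27.61: personal services → 9.5% → €2.62
Total tax = €0.53 + €0.13 + €9.42 + €30.22 + €0.75 + €0.43 + €0.21 + €2.62 = €44.31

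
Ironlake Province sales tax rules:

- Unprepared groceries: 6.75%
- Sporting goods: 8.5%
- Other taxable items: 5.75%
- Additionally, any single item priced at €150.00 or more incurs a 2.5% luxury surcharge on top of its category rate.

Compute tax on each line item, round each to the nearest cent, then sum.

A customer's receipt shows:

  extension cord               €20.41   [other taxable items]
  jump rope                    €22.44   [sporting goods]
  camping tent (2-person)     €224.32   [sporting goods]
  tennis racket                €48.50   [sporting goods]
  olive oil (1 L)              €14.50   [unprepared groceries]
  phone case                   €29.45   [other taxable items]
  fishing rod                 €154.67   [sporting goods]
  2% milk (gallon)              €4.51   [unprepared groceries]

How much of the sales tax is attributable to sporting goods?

€47.72

Jump rope €22.44: sporting goods → 8.5% → €1.91
Camping tent (2-person) €224.32: sporting goods → 8.5% + 2.5% surcharge = 11% → €24.68
Tennis racket €48.50: sporting goods → 8.5% → €4.12
Fishing rod €154.67: sporting goods → 8.5% + 2.5% surcharge = 11% → €17.01
Tax on sporting goods = €1.91 + €24.68 + €4.12 + €17.01 = €47.72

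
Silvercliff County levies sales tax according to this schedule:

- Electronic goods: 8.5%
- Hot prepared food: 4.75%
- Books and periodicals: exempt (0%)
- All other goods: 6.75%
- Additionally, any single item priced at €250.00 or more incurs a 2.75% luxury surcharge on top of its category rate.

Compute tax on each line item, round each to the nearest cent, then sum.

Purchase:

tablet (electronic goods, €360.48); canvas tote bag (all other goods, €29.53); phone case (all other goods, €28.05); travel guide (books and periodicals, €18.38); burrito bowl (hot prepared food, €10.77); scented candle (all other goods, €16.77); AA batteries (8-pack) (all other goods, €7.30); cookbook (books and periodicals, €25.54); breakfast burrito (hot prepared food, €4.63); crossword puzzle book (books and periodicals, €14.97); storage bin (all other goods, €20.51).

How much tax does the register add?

€48.16

Tablet €360.48: electronic goods → 8.5% + 2.75% surcharge = 11.25% → €40.55
Canvas tote bag €29.53: all other goods → 6.75% → €1.99
Phone case €28.05: all other goods → 6.75% → €1.89
Travel guide €18.38: books and periodicals → 0% → €0.00
Burrito bowl €10.77: hot prepared food → 4.75% → €0.51
Scented candle €16.77: all other goods → 6.75% → €1.13
AA batteries (8-pack) €7.30: all other goods → 6.75% → €0.49
Cookbook €25.54: books and periodicals → 0% → €0.00
Breakfast burrito €4.63: hot prepared food → 4.75% → €0.22
Crossword puzzle book €14.97: books and periodicals → 0% → €0.00
Storage bin €20.51: all other goods → 6.75% → €1.38
Total tax = €40.55 + €1.99 + €1.89 + €0.51 + €1.13 + €0.49 + €0.22 + €1.38 = €48.16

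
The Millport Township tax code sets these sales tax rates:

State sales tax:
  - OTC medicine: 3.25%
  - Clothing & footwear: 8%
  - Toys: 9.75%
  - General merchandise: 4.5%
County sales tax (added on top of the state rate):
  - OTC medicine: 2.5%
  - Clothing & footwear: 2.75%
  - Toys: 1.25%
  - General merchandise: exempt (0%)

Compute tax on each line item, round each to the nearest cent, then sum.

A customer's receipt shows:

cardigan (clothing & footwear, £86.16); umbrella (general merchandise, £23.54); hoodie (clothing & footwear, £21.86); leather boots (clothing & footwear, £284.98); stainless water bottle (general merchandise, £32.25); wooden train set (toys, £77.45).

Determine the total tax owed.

Cardigan £86.16: clothing & footwear → 8% + 2.75% county = 10.75% → £9.26
Umbrella £23.54: general merchandise → 4.5% + 0% county = 4.5% → £1.06
Hoodie £21.86: clothing & footwear → 8% + 2.75% county = 10.75% → £2.35
Leather boots £284.98: clothing & footwear → 8% + 2.75% county = 10.75% → £30.64
Stainless water bottle £32.25: general merchandise → 4.5% + 0% county = 4.5% → £1.45
Wooden train set £77.45: toys → 9.75% + 1.25% county = 11% → £8.52
Total tax = £9.26 + £1.06 + £2.35 + £30.64 + £1.45 + £8.52 = £53.28

£53.28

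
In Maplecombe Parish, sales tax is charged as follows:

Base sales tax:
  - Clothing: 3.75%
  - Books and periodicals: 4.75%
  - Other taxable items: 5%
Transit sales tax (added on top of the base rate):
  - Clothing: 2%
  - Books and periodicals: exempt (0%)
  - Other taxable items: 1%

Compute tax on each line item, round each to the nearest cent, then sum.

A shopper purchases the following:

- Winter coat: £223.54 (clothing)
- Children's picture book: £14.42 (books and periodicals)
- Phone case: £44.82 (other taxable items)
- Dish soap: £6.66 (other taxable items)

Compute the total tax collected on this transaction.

£16.62

Winter coat £223.54: clothing → 3.75% + 2% transit = 5.75% → £12.85
Children's picture book £14.42: books and periodicals → 4.75% + 0% transit = 4.75% → £0.68
Phone case £44.82: other taxable items → 5% + 1% transit = 6% → £2.69
Dish soap £6.66: other taxable items → 5% + 1% transit = 6% → £0.40
Total tax = £12.85 + £0.68 + £2.69 + £0.40 = £16.62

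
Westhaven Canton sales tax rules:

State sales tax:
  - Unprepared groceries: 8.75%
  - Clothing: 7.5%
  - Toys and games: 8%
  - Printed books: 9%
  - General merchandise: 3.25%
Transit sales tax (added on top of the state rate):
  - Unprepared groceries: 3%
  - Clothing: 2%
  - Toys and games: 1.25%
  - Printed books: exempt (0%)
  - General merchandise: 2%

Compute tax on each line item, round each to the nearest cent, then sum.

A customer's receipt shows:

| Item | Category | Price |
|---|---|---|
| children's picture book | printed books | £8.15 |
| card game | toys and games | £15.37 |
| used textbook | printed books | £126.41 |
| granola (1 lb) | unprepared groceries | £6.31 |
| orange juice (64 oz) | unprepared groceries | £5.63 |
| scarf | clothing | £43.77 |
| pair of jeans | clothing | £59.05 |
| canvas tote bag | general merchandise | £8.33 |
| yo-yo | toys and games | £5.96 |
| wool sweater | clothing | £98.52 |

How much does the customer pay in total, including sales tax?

Children's picture book £8.15: printed books → 9% + 0% transit = 9% → £0.73
Card game £15.37: toys and games → 8% + 1.25% transit = 9.25% → £1.42
Used textbook £126.41: printed books → 9% + 0% transit = 9% → £11.38
Granola (1 lb) £6.31: unprepared groceries → 8.75% + 3% transit = 11.75% → £0.74
Orange juice (64 oz) £5.63: unprepared groceries → 8.75% + 3% transit = 11.75% → £0.66
Scarf £43.77: clothing → 7.5% + 2% transit = 9.5% → £4.16
Pair of jeans £59.05: clothing → 7.5% + 2% transit = 9.5% → £5.61
Canvas tote bag £8.33: general merchandise → 3.25% + 2% transit = 5.25% → £0.44
Yo-yo £5.96: toys and games → 8% + 1.25% transit = 9.25% → £0.55
Wool sweater £98.52: clothing → 7.5% + 2% transit = 9.5% → £9.36
Subtotal = £377.50; tax = £35.05; total due = £412.55

£412.55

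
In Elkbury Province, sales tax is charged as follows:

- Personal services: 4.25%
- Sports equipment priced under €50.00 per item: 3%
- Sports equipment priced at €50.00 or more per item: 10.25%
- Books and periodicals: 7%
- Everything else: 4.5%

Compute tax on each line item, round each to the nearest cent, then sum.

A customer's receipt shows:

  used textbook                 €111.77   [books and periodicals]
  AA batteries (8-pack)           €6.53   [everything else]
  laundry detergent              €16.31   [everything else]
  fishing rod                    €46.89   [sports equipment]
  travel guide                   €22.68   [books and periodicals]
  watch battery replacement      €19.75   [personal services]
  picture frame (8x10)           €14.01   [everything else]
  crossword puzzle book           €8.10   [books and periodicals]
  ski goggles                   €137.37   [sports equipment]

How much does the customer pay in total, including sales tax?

Used textbook €111.77: books and periodicals → 7% → €7.82
AA batteries (8-pack) €6.53: everything else → 4.5% → €0.29
Laundry detergent €16.31: everything else → 4.5% → €0.73
Fishing rod €46.89: sports equipment, under €50.00 → 3% → €1.41
Travel guide €22.68: books and periodicals → 7% → €1.59
Watch battery replacement €19.75: personal services → 4.25% → €0.84
Picture frame (8x10) €14.01: everything else → 4.5% → €0.63
Crossword puzzle book €8.10: books and periodicals → 7% → €0.57
Ski goggles €137.37: sports equipment, €50.00 or more → 10.25% → €14.08
Subtotal = €383.41; tax = €27.96; total due = €411.37

€411.37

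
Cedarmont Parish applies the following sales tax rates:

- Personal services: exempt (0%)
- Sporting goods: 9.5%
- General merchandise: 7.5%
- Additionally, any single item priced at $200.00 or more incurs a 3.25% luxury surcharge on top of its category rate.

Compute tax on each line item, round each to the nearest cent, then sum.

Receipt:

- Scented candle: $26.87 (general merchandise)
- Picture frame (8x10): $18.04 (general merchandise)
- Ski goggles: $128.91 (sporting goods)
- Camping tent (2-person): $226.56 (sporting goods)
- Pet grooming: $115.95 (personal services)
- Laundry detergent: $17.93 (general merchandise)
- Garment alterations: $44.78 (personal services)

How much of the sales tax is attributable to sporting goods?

$41.14

Ski goggles $128.91: sporting goods → 9.5% → $12.25
Camping tent (2-person) $226.56: sporting goods → 9.5% + 3.25% surcharge = 12.75% → $28.89
Tax on sporting goods = $12.25 + $28.89 = $41.14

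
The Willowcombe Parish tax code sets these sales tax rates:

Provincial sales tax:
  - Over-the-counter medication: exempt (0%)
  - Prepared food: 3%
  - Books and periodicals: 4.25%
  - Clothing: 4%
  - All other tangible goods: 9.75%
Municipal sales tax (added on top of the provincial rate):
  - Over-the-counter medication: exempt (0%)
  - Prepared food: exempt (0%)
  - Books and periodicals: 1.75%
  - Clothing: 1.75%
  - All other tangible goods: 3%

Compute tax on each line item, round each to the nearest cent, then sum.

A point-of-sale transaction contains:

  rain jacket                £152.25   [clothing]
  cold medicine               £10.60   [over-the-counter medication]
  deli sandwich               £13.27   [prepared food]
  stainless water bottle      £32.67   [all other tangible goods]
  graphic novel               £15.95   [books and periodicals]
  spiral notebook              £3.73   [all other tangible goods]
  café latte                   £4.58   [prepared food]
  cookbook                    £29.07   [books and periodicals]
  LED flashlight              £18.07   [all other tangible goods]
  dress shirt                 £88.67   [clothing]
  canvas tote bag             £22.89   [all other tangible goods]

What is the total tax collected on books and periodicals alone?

Graphic novel £15.95: books and periodicals → 4.25% + 1.75% municipal = 6% → £0.96
Cookbook £29.07: books and periodicals → 4.25% + 1.75% municipal = 6% → £1.74
Tax on books and periodicals = £0.96 + £1.74 = £2.70

£2.70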